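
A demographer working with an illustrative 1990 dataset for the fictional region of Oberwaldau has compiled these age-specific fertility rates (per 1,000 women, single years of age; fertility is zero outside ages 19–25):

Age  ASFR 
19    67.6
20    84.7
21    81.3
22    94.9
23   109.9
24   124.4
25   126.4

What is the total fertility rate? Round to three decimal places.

Sum of ASFRs = 67.6 + 84.7 + 81.3 + 94.9 + 109.9 + 124.4 + 126.4 = 689.2
TFR = 689.2 / 1000 = 0.6892

0.689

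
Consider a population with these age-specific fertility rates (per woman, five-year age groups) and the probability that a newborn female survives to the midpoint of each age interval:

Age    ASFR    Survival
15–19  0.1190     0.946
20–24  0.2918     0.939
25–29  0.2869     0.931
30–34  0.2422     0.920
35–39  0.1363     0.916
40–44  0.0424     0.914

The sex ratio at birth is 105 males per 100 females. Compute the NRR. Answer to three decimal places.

2.537

Proportion female at birth = 100 / (100 + 105) = 0.48780.
Survival-weighted fertility by age (5·fₓ·Sₓ):
  15–19: 5 × 0.1190 × 0.946 = 0.56287
  20–24: 5 × 0.2918 × 0.939 = 1.37000
  25–29: 5 × 0.2869 × 0.931 = 1.33552
  30–34: 5 × 0.2422 × 0.920 = 1.11412
  35–39: 5 × 0.1363 × 0.916 = 0.62425
  40–44: 5 × 0.0424 × 0.914 = 0.19377
Sum = 5.20053
NRR = 0.48780 × 5.20053 = 2.53682
An NRR exceeding 1 indicates intrinsic growth under these rates.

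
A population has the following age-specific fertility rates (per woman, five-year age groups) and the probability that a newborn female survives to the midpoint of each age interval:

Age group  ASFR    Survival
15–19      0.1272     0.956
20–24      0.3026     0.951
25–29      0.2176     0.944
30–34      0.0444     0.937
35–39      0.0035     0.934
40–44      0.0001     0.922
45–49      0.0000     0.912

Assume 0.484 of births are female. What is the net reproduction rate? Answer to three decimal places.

1.597

Proportion female at birth = 0.484.
Per-age-group product (5 × ASFR × survival probability):
  15–19: 5 × 0.1272 × 0.956 = 0.60802
  20–24: 5 × 0.3026 × 0.951 = 1.43886
  25–29: 5 × 0.2176 × 0.944 = 1.02707
  30–34: 5 × 0.0444 × 0.937 = 0.20801
  35–39: 5 × 0.0035 × 0.934 = 0.01635
  40–44: 5 × 0.0001 × 0.922 = 0.00046
  45–49: 5 × 0.0000 × 0.912 = 0.00000
Sum = 3.29877
NRR = 0.484 × 3.29877 = 1.59660
An NRR exceeding 1 indicates intrinsic growth under these rates.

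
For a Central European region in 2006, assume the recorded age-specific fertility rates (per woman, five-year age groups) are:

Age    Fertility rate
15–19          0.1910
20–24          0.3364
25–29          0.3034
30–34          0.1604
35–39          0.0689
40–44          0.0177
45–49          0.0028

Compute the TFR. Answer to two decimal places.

Sum of ASFRs = 0.1910 + 0.3364 + 0.3034 + 0.1604 + 0.0689 + 0.0177 + 0.0028 = 1.0806
TFR = 5 × 1.0806 = 5.403

5.40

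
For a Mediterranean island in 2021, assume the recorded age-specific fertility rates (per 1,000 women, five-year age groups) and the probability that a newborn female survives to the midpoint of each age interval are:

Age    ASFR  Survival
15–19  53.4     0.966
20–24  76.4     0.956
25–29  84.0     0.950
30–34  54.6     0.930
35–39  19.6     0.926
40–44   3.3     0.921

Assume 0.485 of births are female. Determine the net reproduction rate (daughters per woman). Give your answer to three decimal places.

Proportion female at birth = 0.485.
Weighting each age-specific rate by interval width and survival:
  15–19: 5 × 53.4/1000 × 0.966 = 0.25792
  20–24: 5 × 76.4/1000 × 0.956 = 0.36519
  25–29: 5 × 84.0/1000 × 0.950 = 0.39900
  30–34: 5 × 54.6/1000 × 0.930 = 0.25389
  35–39: 5 × 19.6/1000 × 0.926 = 0.09075
  40–44: 5 × 3.3/1000 × 0.921 = 0.01520
Sum = 1.38195
NRR = 0.485 × 1.38195 = 0.67025
NRR < 1, so the cohort does not fully replace itself.

0.670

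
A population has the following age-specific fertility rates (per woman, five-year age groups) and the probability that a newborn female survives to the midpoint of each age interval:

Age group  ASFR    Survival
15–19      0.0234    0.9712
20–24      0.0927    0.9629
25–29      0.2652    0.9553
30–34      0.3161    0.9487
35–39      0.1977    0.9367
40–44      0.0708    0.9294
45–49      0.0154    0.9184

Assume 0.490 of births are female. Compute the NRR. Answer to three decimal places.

2.279

Proportion female at birth = 0.490.
Each age group contributes 5 × ASFR × survival:
  15–19: 5 × 0.0234 × 0.9712 = 0.11363
  20–24: 5 × 0.0927 × 0.9629 = 0.44630
  25–29: 5 × 0.2652 × 0.9553 = 1.26673
  30–34: 5 × 0.3161 × 0.9487 = 1.49942
  35–39: 5 × 0.1977 × 0.9367 = 0.92593
  40–44: 5 × 0.0708 × 0.9294 = 0.32901
  45–49: 5 × 0.0154 × 0.9184 = 0.07072
Sum = 4.65174
NRR = 0.490 × 4.65174 = 2.27935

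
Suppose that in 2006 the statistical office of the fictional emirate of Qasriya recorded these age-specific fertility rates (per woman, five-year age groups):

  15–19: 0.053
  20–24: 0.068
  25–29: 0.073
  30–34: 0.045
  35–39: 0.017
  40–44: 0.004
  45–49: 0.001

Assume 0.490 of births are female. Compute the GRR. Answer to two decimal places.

0.64

Proportion female at birth = 0.490.
Sum of ASFRs = 0.053 + 0.068 + 0.073 + 0.045 + 0.017 + 0.004 + 0.001 = 0.261
TFR = 5 × 0.261 = 1.305
GRR = 0.490 × 1.305 = 0.63945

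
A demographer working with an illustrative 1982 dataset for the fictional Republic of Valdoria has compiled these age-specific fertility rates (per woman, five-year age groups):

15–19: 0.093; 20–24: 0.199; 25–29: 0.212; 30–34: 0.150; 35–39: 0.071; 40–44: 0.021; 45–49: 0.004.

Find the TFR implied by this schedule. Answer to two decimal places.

3.75

Sum of ASFRs = 0.093 + 0.199 + 0.212 + 0.150 + 0.071 + 0.021 + 0.004 = 0.750
TFR = 5 × 0.750 = 3.75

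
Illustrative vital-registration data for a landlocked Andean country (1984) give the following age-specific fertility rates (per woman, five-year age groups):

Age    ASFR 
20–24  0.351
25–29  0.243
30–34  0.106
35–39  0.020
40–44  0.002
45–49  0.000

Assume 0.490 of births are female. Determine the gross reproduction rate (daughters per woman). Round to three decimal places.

1.769

Proportion female at birth = 0.490.
Sum of ASFRs = 0.351 + 0.243 + 0.106 + 0.020 + 0.002 + 0.000 = 0.722
TFR = 5 × 0.722 = 3.61
GRR = 0.490 × 3.61 = 1.76890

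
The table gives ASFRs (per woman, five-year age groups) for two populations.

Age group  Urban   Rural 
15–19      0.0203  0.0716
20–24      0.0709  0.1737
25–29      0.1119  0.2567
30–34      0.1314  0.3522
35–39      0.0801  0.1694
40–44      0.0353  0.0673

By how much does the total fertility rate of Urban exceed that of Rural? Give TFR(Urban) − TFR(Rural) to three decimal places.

-3.205

Urban:
  Sum of ASFRs = 0.0203 + 0.0709 + 0.1119 + 0.1314 + 0.0801 + 0.0353 = 0.4499
  TFR = 5 × 0.4499 = 2.2495
Rural:
  Sum of ASFRs = 0.0716 + 0.1737 + 0.2567 + 0.3522 + 0.1694 + 0.0673 = 1.0909
  TFR = 5 × 1.0909 = 5.4545
Difference = 2.2495 − 5.4545 = -3.205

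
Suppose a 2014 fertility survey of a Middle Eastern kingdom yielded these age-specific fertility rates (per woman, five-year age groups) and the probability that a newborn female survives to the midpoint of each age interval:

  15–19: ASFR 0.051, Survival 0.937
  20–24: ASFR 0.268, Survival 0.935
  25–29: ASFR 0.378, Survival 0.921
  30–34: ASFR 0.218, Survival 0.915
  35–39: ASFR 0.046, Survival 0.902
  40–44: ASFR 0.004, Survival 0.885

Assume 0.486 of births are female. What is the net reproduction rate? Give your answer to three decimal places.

2.165

Proportion female at birth = 0.486.
Weighting each age-specific rate by interval width and survival:
  15–19: 5 × 0.051 × 0.937 = 0.23894
  20–24: 5 × 0.268 × 0.935 = 1.25290
  25–29: 5 × 0.378 × 0.921 = 1.74069
  30–34: 5 × 0.218 × 0.915 = 0.99735
  35–39: 5 × 0.046 × 0.902 = 0.20746
  40–44: 5 × 0.004 × 0.885 = 0.01770
Sum = 4.45504
NRR = 0.486 × 4.45504 = 2.16515
With NRR above 1 the population is above replacement fertility.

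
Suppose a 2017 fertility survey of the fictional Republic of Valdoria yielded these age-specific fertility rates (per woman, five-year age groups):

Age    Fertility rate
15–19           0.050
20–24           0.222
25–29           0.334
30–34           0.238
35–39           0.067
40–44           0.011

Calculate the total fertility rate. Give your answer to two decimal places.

4.61

Sum of ASFRs = 0.050 + 0.222 + 0.334 + 0.238 + 0.067 + 0.011 = 0.922
TFR = 5 × 0.922 = 4.61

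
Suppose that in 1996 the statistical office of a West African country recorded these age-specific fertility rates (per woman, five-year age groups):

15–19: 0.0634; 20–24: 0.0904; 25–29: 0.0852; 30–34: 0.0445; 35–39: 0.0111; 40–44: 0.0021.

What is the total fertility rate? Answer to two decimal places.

1.48

Sum of ASFRs = 0.0634 + 0.0904 + 0.0852 + 0.0445 + 0.0111 + 0.0021 = 0.2967
TFR = 5 × 0.2967 = 1.4835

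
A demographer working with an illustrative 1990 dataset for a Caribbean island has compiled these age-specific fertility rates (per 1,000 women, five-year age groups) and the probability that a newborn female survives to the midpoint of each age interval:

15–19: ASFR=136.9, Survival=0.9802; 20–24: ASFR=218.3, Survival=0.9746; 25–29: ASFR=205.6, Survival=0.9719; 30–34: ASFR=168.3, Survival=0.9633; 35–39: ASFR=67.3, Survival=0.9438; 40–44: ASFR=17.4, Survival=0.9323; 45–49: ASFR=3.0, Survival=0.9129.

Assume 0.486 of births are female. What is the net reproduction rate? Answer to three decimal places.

Proportion female at birth = 0.486.
Per-age-group product (5 × ASFR × survival probability):
  15–19: 5 × 136.9/1000 × 0.9802 = 0.67095
  20–24: 5 × 218.3/1000 × 0.9746 = 1.06378
  25–29: 5 × 205.6/1000 × 0.9719 = 0.99911
  30–34: 5 × 168.3/1000 × 0.9633 = 0.81062
  35–39: 5 × 67.3/1000 × 0.9438 = 0.31759
  40–44: 5 × 17.4/1000 × 0.9323 = 0.08111
  45–49: 5 × 3.0/1000 × 0.9129 = 0.01369
Sum = 3.95685
NRR = 0.486 × 3.95685 = 1.92303

1.923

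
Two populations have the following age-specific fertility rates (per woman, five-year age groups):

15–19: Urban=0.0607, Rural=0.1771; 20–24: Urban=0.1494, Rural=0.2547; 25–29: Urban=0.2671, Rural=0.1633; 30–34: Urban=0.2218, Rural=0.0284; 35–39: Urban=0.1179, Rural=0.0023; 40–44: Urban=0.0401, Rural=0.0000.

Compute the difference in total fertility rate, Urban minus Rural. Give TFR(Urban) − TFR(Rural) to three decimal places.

Urban:
  Sum of ASFRs = 0.0607 + 0.1494 + 0.2671 + 0.2218 + 0.1179 + 0.0401 = 0.8570
  TFR = 5 × 0.8570 = 4.285
Rural:
  Sum of ASFRs = 0.1771 + 0.2547 + 0.1633 + 0.0284 + 0.0023 + 0.0000 = 0.6258
  TFR = 5 × 0.6258 = 3.129
Difference = 4.285 − 3.129 = 1.156

1.156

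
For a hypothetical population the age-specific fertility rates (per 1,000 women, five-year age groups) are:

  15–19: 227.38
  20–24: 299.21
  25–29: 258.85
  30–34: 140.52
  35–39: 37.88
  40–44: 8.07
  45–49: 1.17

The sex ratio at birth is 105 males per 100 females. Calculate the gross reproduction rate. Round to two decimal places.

Proportion female at birth = 100 / (100 + 105) = 0.48780.
Sum of ASFRs = 227.38 + 299.21 + 258.85 + 140.52 + 37.88 + 8.07 + 1.17 = 973.08
TFR = 5 × 973.08 / 1000 = 4.8654
GRR = 0.48780 × 4.8654 = 2.37334

2.37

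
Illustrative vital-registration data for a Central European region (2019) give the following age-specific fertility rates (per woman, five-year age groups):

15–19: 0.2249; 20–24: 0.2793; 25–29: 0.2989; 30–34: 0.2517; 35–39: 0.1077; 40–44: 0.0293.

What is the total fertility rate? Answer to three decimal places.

5.959

Sum of ASFRs = 0.2249 + 0.2793 + 0.2989 + 0.2517 + 0.1077 + 0.0293 = 1.1918
TFR = 5 × 1.1918 = 5.959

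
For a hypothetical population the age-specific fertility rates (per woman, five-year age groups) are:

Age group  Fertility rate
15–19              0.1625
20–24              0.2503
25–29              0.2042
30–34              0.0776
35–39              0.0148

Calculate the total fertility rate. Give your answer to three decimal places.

3.547

Sum of ASFRs = 0.1625 + 0.2503 + 0.2042 + 0.0776 + 0.0148 = 0.7094
TFR = 5 × 0.7094 = 3.547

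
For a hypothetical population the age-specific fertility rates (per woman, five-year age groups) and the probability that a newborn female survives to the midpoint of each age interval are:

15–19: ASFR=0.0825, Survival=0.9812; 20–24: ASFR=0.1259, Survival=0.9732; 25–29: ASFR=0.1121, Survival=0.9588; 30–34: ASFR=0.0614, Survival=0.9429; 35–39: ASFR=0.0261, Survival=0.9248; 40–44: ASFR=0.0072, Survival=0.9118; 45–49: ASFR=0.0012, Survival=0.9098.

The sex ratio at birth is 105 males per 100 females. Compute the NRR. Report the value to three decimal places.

Proportion female at birth = 100 / (100 + 105) = 0.48780.
Survival-weighted fertility by age (5·fₓ·Sₓ):
  15–19: 5 × 0.0825 × 0.9812 = 0.40475
  20–24: 5 × 0.1259 × 0.9732 = 0.61263
  25–29: 5 × 0.1121 × 0.9588 = 0.53741
  30–34: 5 × 0.0614 × 0.9429 = 0.28947
  35–39: 5 × 0.0261 × 0.9248 = 0.12069
  40–44: 5 × 0.0072 × 0.9118 = 0.03282
  45–49: 5 × 0.0012 × 0.9098 = 0.00546
Sum = 2.00323
NRR = 0.48780 × 2.00323 = 0.97718
An NRR under 1 implies long-run decline under these rates.

0.977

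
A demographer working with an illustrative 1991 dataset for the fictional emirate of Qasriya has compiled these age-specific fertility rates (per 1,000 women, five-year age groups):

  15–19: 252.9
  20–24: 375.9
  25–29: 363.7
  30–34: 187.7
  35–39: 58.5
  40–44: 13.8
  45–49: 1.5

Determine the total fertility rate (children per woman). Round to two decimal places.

6.27

Sum of ASFRs = 252.9 + 375.9 + 363.7 + 187.7 + 58.5 + 13.8 + 1.5 = 1254.0
TFR = 5 × 1254.0 / 1000 = 6.27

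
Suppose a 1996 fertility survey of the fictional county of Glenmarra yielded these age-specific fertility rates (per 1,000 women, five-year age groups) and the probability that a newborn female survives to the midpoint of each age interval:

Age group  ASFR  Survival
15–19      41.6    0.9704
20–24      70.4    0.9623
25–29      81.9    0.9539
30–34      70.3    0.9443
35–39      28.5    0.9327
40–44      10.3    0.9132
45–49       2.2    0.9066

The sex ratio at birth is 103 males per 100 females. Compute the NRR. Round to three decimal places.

Proportion female at birth = 100 / (100 + 103) = 0.49261.
Each age group contributes 5 × ASFR × survival:
  15–19: 5 × 41.6/1000 × 0.9704 = 0.20184
  20–24: 5 × 70.4/1000 × 0.9623 = 0.33873
  25–29: 5 × 81.9/1000 × 0.9539 = 0.39062
  30–34: 5 × 70.3/1000 × 0.9443 = 0.33192
  35–39: 5 × 28.5/1000 × 0.9327 = 0.13291
  40–44: 5 × 10.3/1000 × 0.9132 = 0.04703
  45–49: 5 × 2.2/1000 × 0.9066 = 0.00997
Sum = 1.45302
NRR = 0.49261 × 1.45302 = 0.71577

0.716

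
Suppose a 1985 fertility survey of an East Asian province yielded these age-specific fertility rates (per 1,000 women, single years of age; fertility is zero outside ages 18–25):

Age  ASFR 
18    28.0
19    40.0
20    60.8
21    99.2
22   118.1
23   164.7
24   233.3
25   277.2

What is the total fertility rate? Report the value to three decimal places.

1.021

Sum of ASFRs = 28.0 + 40.0 + 60.8 + 99.2 + 118.1 + 164.7 + 233.3 + 277.2 = 1021.3
TFR = 1021.3 / 1000 = 1.0213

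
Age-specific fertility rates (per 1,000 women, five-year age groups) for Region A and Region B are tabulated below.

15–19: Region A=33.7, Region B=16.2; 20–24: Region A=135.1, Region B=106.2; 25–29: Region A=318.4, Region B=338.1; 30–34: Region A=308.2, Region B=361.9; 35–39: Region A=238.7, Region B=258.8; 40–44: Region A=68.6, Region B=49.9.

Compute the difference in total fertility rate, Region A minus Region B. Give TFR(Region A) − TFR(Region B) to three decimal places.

-0.142

Region A:
  Sum of ASFRs = 33.7 + 135.1 + 318.4 + 308.2 + 238.7 + 68.6 = 1102.7
  TFR = 5 × 1102.7 / 1000 = 5.5135
Region B:
  Sum of ASFRs = 16.2 + 106.2 + 338.1 + 361.9 + 258.8 + 49.9 = 1131.1
  TFR = 5 × 1131.1 / 1000 = 5.6555
Difference = 5.5135 − 5.6555 = -0.142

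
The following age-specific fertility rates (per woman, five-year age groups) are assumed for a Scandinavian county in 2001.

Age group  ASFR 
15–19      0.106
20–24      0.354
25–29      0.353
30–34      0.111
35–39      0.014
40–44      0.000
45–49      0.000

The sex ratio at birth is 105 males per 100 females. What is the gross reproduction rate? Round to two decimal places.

2.29

Proportion female at birth = 100 / (100 + 105) = 0.48780.
Sum of ASFRs = 0.106 + 0.354 + 0.353 + 0.111 + 0.014 + 0.000 + 0.000 = 0.938
TFR = 5 × 0.938 = 4.69
GRR = 0.48780 × 4.69 = 2.28778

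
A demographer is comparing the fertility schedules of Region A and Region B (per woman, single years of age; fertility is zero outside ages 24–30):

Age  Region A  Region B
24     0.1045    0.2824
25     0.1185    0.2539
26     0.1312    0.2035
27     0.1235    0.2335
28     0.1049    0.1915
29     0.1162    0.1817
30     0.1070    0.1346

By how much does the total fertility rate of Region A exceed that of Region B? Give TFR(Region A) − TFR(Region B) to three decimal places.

-0.675

Region A:
  Sum of ASFRs = 0.1045 + 0.1185 + 0.1312 + 0.1235 + 0.1049 + 0.1162 + 0.1070 = 0.8058
  TFR = 0.8058
Region B:
  Sum of ASFRs = 0.2824 + 0.2539 + 0.2035 + 0.2335 + 0.1915 + 0.1817 + 0.1346 = 1.4811
  TFR = 1.4811
Difference = 0.8058 − 1.4811 = -0.6753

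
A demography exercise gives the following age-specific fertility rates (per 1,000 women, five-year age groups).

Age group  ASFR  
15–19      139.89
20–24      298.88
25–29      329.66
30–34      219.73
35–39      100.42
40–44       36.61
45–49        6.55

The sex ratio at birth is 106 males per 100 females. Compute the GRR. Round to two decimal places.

Proportion female at birth = 100 / (100 + 106) = 0.48544.
Sum of ASFRs = 139.89 + 298.88 + 329.66 + 219.73 + 100.42 + 36.61 + 6.55 = 1131.74
TFR = 5 × 1131.74 / 1000 = 5.6587
GRR = 0.48544 × 5.6587 = 2.74696

2.75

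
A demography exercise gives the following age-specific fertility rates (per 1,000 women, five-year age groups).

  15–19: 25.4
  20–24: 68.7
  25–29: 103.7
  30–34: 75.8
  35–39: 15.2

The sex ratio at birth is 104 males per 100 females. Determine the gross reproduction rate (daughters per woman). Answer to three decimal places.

0.708

Proportion female at birth = 100 / (100 + 104) = 0.49020.
Sum of ASFRs = 25.4 + 68.7 + 103.7 + 75.8 + 15.2 = 288.8
TFR = 5 × 288.8 / 1000 = 1.444
GRR = 0.49020 × 1.444 = 0.70785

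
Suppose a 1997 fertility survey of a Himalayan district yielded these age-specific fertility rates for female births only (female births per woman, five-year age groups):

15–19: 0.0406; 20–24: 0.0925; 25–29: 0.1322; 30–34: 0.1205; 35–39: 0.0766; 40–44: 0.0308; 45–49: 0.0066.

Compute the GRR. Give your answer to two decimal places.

2.50

Sum of female ASFRs = 0.0406 + 0.0925 + 0.1322 + 0.1205 + 0.0766 + 0.0308 + 0.0066 = 0.4998
GRR = 5 × 0.4998 = 2.499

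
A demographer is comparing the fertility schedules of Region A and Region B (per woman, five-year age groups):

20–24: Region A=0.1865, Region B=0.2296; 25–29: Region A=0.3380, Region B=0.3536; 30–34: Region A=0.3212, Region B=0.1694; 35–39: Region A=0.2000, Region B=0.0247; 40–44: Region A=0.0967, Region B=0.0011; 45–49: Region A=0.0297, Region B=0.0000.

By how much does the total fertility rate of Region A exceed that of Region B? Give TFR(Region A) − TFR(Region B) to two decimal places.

1.97

Region A:
  Sum of ASFRs = 0.1865 + 0.3380 + 0.3212 + 0.2000 + 0.0967 + 0.0297 = 1.1721
  TFR = 5 × 1.1721 = 5.8605
Region B:
  Sum of ASFRs = 0.2296 + 0.3536 + 0.1694 + 0.0247 + 0.0011 + 0.0000 = 0.7784
  TFR = 5 × 0.7784 = 3.892
Difference = 5.8605 − 3.892 = 1.9685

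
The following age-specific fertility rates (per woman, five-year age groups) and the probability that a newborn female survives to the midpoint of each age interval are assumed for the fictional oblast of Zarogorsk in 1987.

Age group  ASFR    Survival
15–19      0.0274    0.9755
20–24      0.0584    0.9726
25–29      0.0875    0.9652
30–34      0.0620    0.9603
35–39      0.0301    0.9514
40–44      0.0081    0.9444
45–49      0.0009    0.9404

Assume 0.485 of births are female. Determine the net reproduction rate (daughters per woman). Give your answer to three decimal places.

0.642

Proportion female at birth = 0.485.
Survival-weighted fertility by age (5·fₓ·Sₓ):
  15–19: 5 × 0.0274 × 0.9755 = 0.13364
  20–24: 5 × 0.0584 × 0.9726 = 0.28400
  25–29: 5 × 0.0875 × 0.9652 = 0.42228
  30–34: 5 × 0.0620 × 0.9603 = 0.29769
  35–39: 5 × 0.0301 × 0.9514 = 0.14319
  40–44: 5 × 0.0081 × 0.9444 = 0.03825
  45–49: 5 × 0.0009 × 0.9404 = 0.00423
Sum = 1.32328
NRR = 0.485 × 1.32328 = 0.64179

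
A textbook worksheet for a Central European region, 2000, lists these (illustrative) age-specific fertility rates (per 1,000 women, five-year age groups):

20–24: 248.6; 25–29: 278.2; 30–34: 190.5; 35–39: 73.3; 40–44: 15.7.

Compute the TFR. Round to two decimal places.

4.03

Sum of ASFRs = 248.6 + 278.2 + 190.5 + 73.3 + 15.7 = 806.3
TFR = 5 × 806.3 / 1000 = 4.0315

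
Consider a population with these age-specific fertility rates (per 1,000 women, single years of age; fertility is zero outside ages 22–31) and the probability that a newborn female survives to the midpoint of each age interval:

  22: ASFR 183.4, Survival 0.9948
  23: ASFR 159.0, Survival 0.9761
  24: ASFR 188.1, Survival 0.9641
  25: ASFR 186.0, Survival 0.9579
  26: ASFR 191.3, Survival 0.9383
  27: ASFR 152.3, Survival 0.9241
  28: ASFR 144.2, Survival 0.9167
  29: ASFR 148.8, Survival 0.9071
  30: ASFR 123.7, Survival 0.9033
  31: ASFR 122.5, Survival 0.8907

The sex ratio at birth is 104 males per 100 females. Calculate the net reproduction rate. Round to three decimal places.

Proportion female at birth = 100 / (100 + 104) = 0.49020.
Survival-weighted fertility by age (1·fₓ·Sₓ):
  22: 1 × 183.4/1000 × 0.9948 = 0.18245
  23: 1 × 159.0/1000 × 0.9761 = 0.15520
  24: 1 × 188.1/1000 × 0.9641 = 0.18135
  25: 1 × 186.0/1000 × 0.9579 = 0.17817
  26: 1 × 191.3/1000 × 0.9383 = 0.17950
  27: 1 × 152.3/1000 × 0.9241 = 0.14074
  28: 1 × 144.2/1000 × 0.9167 = 0.13219
  29: 1 × 148.8/1000 × 0.9071 = 0.13498
  30: 1 × 123.7/1000 × 0.9033 = 0.11174
  31: 1 × 122.5/1000 × 0.8907 = 0.10911
Sum = 1.50543
NRR = 0.49020 × 1.50543 = 0.73796

0.738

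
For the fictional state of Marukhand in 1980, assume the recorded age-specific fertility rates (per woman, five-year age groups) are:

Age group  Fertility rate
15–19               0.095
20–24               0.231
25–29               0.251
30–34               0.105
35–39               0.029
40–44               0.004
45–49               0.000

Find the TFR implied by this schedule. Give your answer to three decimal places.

Sum of ASFRs = 0.095 + 0.231 + 0.251 + 0.105 + 0.029 + 0.004 + 0.000 = 0.715
TFR = 5 × 0.715 = 3.575

3.575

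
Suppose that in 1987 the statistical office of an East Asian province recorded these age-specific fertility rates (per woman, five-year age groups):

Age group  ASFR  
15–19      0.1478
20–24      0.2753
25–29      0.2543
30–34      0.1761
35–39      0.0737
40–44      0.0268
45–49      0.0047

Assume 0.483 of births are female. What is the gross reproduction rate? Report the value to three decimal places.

2.315

Proportion female at birth = 0.483.
Sum of ASFRs = 0.1478 + 0.2753 + 0.2543 + 0.1761 + 0.0737 + 0.0268 + 0.0047 = 0.9587
TFR = 5 × 0.9587 = 4.7935
GRR = 0.483 × 4.7935 = 2.31526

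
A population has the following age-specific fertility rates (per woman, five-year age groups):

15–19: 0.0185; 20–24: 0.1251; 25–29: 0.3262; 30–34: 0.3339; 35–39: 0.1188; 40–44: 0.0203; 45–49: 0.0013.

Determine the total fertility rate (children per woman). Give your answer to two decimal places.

4.72

Sum of ASFRs = 0.0185 + 0.1251 + 0.3262 + 0.3339 + 0.1188 + 0.0203 + 0.0013 = 0.9441
TFR = 5 × 0.9441 = 4.7205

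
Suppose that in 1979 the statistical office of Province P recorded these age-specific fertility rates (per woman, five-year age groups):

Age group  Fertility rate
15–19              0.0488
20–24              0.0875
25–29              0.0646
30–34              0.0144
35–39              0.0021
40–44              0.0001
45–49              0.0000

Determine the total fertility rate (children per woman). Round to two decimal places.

1.09

Sum of ASFRs = 0.0488 + 0.0875 + 0.0646 + 0.0144 + 0.0021 + 0.0001 + 0.0000 = 0.2175
TFR = 5 × 0.2175 = 1.0875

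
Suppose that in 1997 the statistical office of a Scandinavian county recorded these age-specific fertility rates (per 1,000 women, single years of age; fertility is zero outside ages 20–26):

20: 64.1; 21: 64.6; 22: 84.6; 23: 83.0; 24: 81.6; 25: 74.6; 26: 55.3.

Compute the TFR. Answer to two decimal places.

Sum of ASFRs = 64.1 + 64.6 + 84.6 + 83.0 + 81.6 + 74.6 + 55.3 = 507.8
TFR = 507.8 / 1000 = 0.5078

0.51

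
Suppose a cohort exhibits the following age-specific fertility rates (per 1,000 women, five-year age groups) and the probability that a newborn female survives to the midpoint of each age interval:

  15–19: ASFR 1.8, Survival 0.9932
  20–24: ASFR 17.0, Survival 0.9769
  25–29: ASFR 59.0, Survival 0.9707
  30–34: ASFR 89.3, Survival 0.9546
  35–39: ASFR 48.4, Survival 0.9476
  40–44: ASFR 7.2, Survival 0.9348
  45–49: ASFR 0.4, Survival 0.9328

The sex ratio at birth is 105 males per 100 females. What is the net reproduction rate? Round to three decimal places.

Proportion female at birth = 100 / (100 + 105) = 0.48780.
Weighting each age-specific rate by interval width and survival:
  15–19: 5 × 1.8/1000 × 0.9932 = 0.00894
  20–24: 5 × 17.0/1000 × 0.9769 = 0.08304
  25–29: 5 × 59.0/1000 × 0.9707 = 0.28636
  30–34: 5 × 89.3/1000 × 0.9546 = 0.42623
  35–39: 5 × 48.4/1000 × 0.9476 = 0.22932
  40–44: 5 × 7.2/1000 × 0.9348 = 0.03365
  45–49: 5 × 0.4/1000 × 0.9328 = 0.00187
Sum = 1.06941
NRR = 0.48780 × 1.06941 = 0.52166

0.522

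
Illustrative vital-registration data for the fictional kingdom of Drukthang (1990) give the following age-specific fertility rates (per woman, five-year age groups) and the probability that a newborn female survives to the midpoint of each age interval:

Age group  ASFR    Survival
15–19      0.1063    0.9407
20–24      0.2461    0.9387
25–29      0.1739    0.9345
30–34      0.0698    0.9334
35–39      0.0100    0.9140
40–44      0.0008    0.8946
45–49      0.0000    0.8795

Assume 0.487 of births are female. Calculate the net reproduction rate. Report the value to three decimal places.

Proportion female at birth = 0.487.
Survival-weighted fertility by age (5·fₓ·Sₓ):
  15–19: 5 × 0.1063 × 0.9407 = 0.49998
  20–24: 5 × 0.2461 × 0.9387 = 1.15507
  25–29: 5 × 0.1739 × 0.9345 = 0.81255
  30–34: 5 × 0.0698 × 0.9334 = 0.32576
  35–39: 5 × 0.0100 × 0.9140 = 0.04570
  40–44: 5 × 0.0008 × 0.8946 = 0.00358
  45–49: 5 × 0.0000 × 0.8795 = 0.00000
Sum = 2.84264
NRR = 0.487 × 2.84264 = 1.38437

1.384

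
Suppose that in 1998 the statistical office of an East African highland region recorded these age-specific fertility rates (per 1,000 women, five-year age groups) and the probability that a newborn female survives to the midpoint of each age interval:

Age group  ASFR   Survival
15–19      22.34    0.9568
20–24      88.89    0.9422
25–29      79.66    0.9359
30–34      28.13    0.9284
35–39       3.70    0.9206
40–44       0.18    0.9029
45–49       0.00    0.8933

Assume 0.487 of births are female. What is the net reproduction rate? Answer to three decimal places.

0.510

Proportion female at birth = 0.487.
Each age group contributes 5 × ASFR × survival:
  15–19: 5 × 22.34/1000 × 0.9568 = 0.10687
  20–24: 5 × 88.89/1000 × 0.9422 = 0.41876
  25–29: 5 × 79.66/1000 × 0.9359 = 0.37277
  30–34: 5 × 28.13/1000 × 0.9284 = 0.13058
  35–39: 5 × 3.70/1000 × 0.9206 = 0.01703
  40–44: 5 × 0.18/1000 × 0.9029 = 0.00081
  45–49: 5 × 0.00/1000 × 0.8933 = 0.00000
Sum = 1.04682
NRR = 0.487 × 1.04682 = 0.50980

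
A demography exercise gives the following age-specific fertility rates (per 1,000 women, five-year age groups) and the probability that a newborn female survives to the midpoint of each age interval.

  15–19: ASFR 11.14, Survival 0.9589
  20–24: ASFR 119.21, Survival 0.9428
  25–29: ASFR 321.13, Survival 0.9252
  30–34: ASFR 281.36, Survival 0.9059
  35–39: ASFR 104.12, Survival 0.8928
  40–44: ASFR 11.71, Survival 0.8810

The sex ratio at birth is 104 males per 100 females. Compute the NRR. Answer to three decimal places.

1.908

Proportion female at birth = 100 / (100 + 104) = 0.49020.
Survival-weighted fertility by age (5·fₓ·Sₓ):
  15–19: 5 × 11.14/1000 × 0.9589 = 0.05341
  20–24: 5 × 119.21/1000 × 0.9428 = 0.56196
  25–29: 5 × 321.13/1000 × 0.9252 = 1.48555
  30–34: 5 × 281.36/1000 × 0.9059 = 1.27442
  35–39: 5 × 104.12/1000 × 0.8928 = 0.46479
  40–44: 5 × 11.71/1000 × 0.8810 = 0.05158
Sum = 3.89171
NRR = 0.49020 × 3.89171 = 1.90772
With NRR above 1 the population is above replacement fertility.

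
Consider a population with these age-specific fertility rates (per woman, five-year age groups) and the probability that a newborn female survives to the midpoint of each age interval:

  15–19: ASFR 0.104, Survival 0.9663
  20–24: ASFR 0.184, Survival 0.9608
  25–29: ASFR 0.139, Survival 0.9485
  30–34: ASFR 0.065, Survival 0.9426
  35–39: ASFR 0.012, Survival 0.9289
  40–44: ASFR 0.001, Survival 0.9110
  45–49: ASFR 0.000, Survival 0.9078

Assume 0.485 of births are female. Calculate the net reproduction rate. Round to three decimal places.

1.170

Proportion female at birth = 0.485.
Weighting each age-specific rate by interval width and survival:
  15–19: 5 × 0.104 × 0.9663 = 0.50248
  20–24: 5 × 0.184 × 0.9608 = 0.88394
  25–29: 5 × 0.139 × 0.9485 = 0.65921
  30–34: 5 × 0.065 × 0.9426 = 0.30635
  35–39: 5 × 0.012 × 0.9289 = 0.05573
  40–44: 5 × 0.001 × 0.9110 = 0.00456
  45–49: 5 × 0.000 × 0.9078 = 0.00000
Sum = 2.41227
NRR = 0.485 × 2.41227 = 1.16995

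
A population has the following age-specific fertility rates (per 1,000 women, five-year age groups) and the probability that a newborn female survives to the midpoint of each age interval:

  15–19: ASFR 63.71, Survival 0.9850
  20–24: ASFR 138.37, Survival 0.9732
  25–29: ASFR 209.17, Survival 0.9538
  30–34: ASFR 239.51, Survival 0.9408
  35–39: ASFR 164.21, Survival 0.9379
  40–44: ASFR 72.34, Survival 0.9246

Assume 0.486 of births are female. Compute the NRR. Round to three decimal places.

Proportion female at birth = 0.486.
Survival-weighted fertility by age (5·fₓ·Sₓ):
  15–19: 5 × 63.71/1000 × 0.9850 = 0.31377
  20–24: 5 × 138.37/1000 × 0.9732 = 0.67331
  25–29: 5 × 209.17/1000 × 0.9538 = 0.99753
  30–34: 5 × 239.51/1000 × 0.9408 = 1.12666
  35–39: 5 × 164.21/1000 × 0.9379 = 0.77006
  40–44: 5 × 72.34/1000 × 0.9246 = 0.33443
Sum = 4.21576
NRR = 0.486 × 4.21576 = 2.04886

2.049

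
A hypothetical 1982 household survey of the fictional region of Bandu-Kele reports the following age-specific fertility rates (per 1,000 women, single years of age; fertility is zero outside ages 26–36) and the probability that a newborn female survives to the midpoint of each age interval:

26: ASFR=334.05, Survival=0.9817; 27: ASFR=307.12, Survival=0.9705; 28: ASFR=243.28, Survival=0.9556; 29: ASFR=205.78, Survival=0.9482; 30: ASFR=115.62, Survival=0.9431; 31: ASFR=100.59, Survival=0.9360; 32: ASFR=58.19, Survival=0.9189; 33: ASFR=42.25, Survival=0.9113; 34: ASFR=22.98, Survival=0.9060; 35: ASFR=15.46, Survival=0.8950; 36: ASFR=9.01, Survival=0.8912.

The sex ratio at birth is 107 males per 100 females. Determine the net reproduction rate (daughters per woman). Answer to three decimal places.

Proportion female at birth = 100 / (100 + 107) = 0.48309.
Survival-weighted fertility by age (1·fₓ·Sₓ):
  26: 1 × 334.05/1000 × 0.9817 = 0.32794
  27: 1 × 307.12/1000 × 0.9705 = 0.29806
  28: 1 × 243.28/1000 × 0.9556 = 0.23248
  29: 1 × 205.78/1000 × 0.9482 = 0.19512
  30: 1 × 115.62/1000 × 0.9431 = 0.10904
  31: 1 × 100.59/1000 × 0.9360 = 0.09415
  32: 1 × 58.19/1000 × 0.9189 = 0.05347
  33: 1 × 42.25/1000 × 0.9113 = 0.03850
  34: 1 × 22.98/1000 × 0.9060 = 0.02082
  35: 1 × 15.46/1000 × 0.8950 = 0.01384
  36: 1 × 9.01/1000 × 0.8912 = 0.00803
Sum = 1.39145
NRR = 0.48309 × 1.39145 = 0.67220

0.672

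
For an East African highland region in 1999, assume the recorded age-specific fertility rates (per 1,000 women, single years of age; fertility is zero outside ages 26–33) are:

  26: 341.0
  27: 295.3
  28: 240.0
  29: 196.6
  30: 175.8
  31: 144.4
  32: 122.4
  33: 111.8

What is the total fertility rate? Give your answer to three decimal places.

Sum of ASFRs = 341.0 + 295.3 + 240.0 + 196.6 + 175.8 + 144.4 + 122.4 + 111.8 = 1627.3
TFR = 1627.3 / 1000 = 1.6273

1.627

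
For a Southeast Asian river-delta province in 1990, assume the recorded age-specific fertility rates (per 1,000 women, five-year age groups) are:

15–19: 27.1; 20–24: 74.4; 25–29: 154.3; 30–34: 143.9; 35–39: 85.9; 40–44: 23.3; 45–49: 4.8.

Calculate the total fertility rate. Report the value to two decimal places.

Sum of ASFRs = 27.1 + 74.4 + 154.3 + 143.9 + 85.9 + 23.3 + 4.8 = 513.7
TFR = 5 × 513.7 / 1000 = 2.5685

2.57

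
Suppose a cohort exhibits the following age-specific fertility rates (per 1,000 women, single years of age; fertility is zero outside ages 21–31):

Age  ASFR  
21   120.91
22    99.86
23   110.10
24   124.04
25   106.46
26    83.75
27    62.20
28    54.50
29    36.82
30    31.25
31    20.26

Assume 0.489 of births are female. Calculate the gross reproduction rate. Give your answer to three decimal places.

0.416

Proportion female at birth = 0.489.
Sum of ASFRs = 120.91 + 99.86 + 110.10 + 124.04 + 106.46 + 83.75 + 62.20 + 54.50 + 36.82 + 31.25 + 20.26 = 850.15
TFR = 850.15 / 1000 = 0.85015
GRR = 0.489 × 0.85015 = 0.41572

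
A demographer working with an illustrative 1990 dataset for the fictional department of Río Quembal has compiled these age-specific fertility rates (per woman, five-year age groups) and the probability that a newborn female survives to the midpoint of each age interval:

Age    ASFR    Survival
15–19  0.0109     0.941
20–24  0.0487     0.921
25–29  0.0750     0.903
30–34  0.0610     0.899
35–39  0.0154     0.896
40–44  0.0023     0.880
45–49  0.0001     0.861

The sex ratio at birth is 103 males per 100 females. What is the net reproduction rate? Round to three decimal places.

Proportion female at birth = 100 / (100 + 103) = 0.49261.
Per-age-group product (5 × ASFR × survival probability):
  15–19: 5 × 0.0109 × 0.941 = 0.05128
  20–24: 5 × 0.0487 × 0.921 = 0.22426
  25–29: 5 × 0.0750 × 0.903 = 0.33863
  30–34: 5 × 0.0610 × 0.899 = 0.27420
  35–39: 5 × 0.0154 × 0.896 = 0.06899
  40–44: 5 × 0.0023 × 0.880 = 0.01012
  45–49: 5 × 0.0001 × 0.861 = 0.00043
Sum = 0.96791
NRR = 0.49261 × 0.96791 = 0.47680
With NRR below 1 the population is below replacement fertility.

0.477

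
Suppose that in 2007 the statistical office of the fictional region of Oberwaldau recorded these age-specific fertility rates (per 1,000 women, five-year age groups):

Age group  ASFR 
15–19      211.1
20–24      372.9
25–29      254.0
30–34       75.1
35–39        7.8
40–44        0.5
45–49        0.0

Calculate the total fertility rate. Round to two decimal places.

Sum of ASFRs = 211.1 + 372.9 + 254.0 + 75.1 + 7.8 + 0.5 + 0.0 = 921.4
TFR = 5 × 921.4 / 1000 = 4.607

4.61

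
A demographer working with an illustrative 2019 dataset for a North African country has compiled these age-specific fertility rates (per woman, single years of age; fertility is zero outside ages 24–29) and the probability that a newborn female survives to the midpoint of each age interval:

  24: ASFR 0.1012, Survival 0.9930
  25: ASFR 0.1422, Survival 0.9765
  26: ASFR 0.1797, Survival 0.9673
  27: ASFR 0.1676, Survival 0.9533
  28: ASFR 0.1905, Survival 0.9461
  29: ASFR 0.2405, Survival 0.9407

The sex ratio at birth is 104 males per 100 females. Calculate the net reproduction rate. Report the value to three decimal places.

0.480

Proportion female at birth = 100 / (100 + 104) = 0.49020.
Per-age-group product (1 × ASFR × survival probability):
  24: 1 × 0.1012 × 0.9930 = 0.10049
  25: 1 × 0.1422 × 0.9765 = 0.13886
  26: 1 × 0.1797 × 0.9673 = 0.17382
  27: 1 × 0.1676 × 0.9533 = 0.15977
  28: 1 × 0.1905 × 0.9461 = 0.18023
  29: 1 × 0.2405 × 0.9407 = 0.22624
Sum = 0.97941
NRR = 0.49020 × 0.97941 = 0.48011
An NRR under 1 implies long-run decline under these rates.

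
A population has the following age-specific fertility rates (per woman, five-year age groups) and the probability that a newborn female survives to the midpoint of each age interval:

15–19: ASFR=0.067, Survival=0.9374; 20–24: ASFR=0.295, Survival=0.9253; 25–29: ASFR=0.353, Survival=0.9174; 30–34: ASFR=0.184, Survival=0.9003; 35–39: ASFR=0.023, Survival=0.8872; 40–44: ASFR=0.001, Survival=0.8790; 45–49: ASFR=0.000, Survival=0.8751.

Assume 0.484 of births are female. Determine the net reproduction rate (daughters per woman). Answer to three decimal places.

2.049

Proportion female at birth = 0.484.
Survival-weighted fertility by age (5·fₓ·Sₓ):
  15–19: 5 × 0.067 × 0.9374 = 0.31403
  20–24: 5 × 0.295 × 0.9253 = 1.36482
  25–29: 5 × 0.353 × 0.9174 = 1.61921
  30–34: 5 × 0.184 × 0.9003 = 0.82828
  35–39: 5 × 0.023 × 0.8872 = 0.10203
  40–44: 5 × 0.001 × 0.8790 = 0.00440
  45–49: 5 × 0.000 × 0.8751 = 0.00000
Sum = 4.23277
NRR = 0.484 × 4.23277 = 2.04866
NRR > 1, so each generation more than replaces itself.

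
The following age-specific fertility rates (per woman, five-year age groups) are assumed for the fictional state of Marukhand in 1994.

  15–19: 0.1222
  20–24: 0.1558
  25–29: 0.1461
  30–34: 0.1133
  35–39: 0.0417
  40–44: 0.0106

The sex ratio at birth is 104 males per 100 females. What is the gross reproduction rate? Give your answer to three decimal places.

1.445

Proportion female at birth = 100 / (100 + 104) = 0.49020.
Sum of ASFRs = 0.1222 + 0.1558 + 0.1461 + 0.1133 + 0.0417 + 0.0106 = 0.5897
TFR = 5 × 0.5897 = 2.9485
GRR = 0.49020 × 2.9485 = 1.44535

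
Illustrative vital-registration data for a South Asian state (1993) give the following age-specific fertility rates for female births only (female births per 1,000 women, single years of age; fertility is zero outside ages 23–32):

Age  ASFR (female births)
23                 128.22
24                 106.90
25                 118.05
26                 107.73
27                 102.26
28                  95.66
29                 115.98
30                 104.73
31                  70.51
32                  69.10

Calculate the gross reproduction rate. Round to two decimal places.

Sum of female ASFRs = 128.22 + 106.90 + 118.05 + 107.73 + 102.26 + 95.66 + 115.98 + 104.73 + 70.51 + 69.10 = 1019.14
GRR = 1019.14 / 1000 = 1.01914

1.02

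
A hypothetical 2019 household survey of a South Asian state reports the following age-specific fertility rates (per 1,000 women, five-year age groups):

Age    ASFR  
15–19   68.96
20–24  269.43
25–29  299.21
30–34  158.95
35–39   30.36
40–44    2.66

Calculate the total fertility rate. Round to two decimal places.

Sum of ASFRs = 68.96 + 269.43 + 299.21 + 158.95 + 30.36 + 2.66 = 829.57
TFR = 5 × 829.57 / 1000 = 4.14785

4.15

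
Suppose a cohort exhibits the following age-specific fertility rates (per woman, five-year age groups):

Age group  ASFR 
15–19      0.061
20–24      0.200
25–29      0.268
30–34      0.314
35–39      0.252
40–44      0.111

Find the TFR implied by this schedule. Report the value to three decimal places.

Sum of ASFRs = 0.061 + 0.200 + 0.268 + 0.314 + 0.252 + 0.111 = 1.206
TFR = 5 × 1.206 = 6.03

6.030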